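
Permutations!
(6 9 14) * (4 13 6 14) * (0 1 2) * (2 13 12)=(14)(0 1 13 6 9 4 12 2)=[1, 13, 0, 3, 12, 5, 9, 7, 8, 4, 10, 11, 2, 6, 14]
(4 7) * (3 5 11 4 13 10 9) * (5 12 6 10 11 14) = (3 12 6 10 9)(4 7 13 11)(5 14) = [0, 1, 2, 12, 7, 14, 10, 13, 8, 3, 9, 4, 6, 11, 5]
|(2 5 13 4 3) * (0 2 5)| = |(0 2)(3 5 13 4)| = 4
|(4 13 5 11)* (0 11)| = 5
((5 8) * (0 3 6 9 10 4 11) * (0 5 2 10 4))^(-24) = ((0 3 6 9 4 11 5 8 2 10))^(-24) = (0 5 6 2 4)(3 8 9 10 11)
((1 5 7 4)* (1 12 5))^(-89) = (4 7 5 12)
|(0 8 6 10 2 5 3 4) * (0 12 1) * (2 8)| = 21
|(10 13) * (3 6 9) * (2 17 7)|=|(2 17 7)(3 6 9)(10 13)|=6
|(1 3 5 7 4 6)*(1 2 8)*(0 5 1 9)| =|(0 5 7 4 6 2 8 9)(1 3)| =8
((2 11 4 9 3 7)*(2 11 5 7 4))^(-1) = ((2 5 7 11)(3 4 9))^(-1) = (2 11 7 5)(3 9 4)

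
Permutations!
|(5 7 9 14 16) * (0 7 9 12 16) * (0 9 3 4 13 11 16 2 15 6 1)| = 42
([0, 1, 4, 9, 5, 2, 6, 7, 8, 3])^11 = [0, 1, 5, 9, 2, 4, 6, 7, 8, 3]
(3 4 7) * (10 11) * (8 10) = [0, 1, 2, 4, 7, 5, 6, 3, 10, 9, 11, 8] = (3 4 7)(8 10 11)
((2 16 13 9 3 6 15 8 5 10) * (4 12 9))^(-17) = (2 6 13 8 12 10 3 16 15 4 5 9)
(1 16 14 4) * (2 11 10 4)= (1 16 14 2 11 10 4)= [0, 16, 11, 3, 1, 5, 6, 7, 8, 9, 4, 10, 12, 13, 2, 15, 14]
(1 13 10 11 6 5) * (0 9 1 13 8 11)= [9, 8, 2, 3, 4, 13, 5, 7, 11, 1, 0, 6, 12, 10]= (0 9 1 8 11 6 5 13 10)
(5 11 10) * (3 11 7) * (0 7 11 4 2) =(0 7 3 4 2)(5 11 10) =[7, 1, 0, 4, 2, 11, 6, 3, 8, 9, 5, 10]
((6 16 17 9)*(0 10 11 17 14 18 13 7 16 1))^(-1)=(0 1 6 9 17 11 10)(7 13 18 14 16)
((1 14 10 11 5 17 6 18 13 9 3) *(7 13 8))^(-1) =(1 3 9 13 7 8 18 6 17 5 11 10 14)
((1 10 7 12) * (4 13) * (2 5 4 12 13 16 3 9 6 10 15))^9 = ((1 15 2 5 4 16 3 9 6 10 7 13 12))^9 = (1 10 16 15 7 3 2 13 9 5 12 6 4)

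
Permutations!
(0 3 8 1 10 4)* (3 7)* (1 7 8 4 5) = [8, 10, 2, 4, 0, 1, 6, 3, 7, 9, 5] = (0 8 7 3 4)(1 10 5)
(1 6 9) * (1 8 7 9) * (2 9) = (1 6)(2 9 8 7) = [0, 6, 9, 3, 4, 5, 1, 2, 7, 8]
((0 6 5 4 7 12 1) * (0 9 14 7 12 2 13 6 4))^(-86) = (0 12 9 7 13 5 4 1 14 2 6)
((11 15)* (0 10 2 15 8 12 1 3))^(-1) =(0 3 1 12 8 11 15 2 10)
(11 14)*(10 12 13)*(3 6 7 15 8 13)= [0, 1, 2, 6, 4, 5, 7, 15, 13, 9, 12, 14, 3, 10, 11, 8]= (3 6 7 15 8 13 10 12)(11 14)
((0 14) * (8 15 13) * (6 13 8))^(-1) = ((0 14)(6 13)(8 15))^(-1) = (0 14)(6 13)(8 15)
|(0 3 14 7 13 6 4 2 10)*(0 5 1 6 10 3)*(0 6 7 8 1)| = |(0 6 4 2 3 14 8 1 7 13 10 5)| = 12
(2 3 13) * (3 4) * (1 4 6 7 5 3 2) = (1 4 2 6 7 5 3 13) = [0, 4, 6, 13, 2, 3, 7, 5, 8, 9, 10, 11, 12, 1]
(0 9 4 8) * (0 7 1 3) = (0 9 4 8 7 1 3) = [9, 3, 2, 0, 8, 5, 6, 1, 7, 4]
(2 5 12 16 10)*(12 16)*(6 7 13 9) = (2 5 16 10)(6 7 13 9) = [0, 1, 5, 3, 4, 16, 7, 13, 8, 6, 2, 11, 12, 9, 14, 15, 10]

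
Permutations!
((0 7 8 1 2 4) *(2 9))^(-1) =(0 4 2 9 1 8 7)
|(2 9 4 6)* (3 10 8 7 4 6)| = |(2 9 6)(3 10 8 7 4)| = 15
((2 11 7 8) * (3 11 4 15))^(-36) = (2 8 7 11 3 15 4)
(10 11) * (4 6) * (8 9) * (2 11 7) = [0, 1, 11, 3, 6, 5, 4, 2, 9, 8, 7, 10] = (2 11 10 7)(4 6)(8 9)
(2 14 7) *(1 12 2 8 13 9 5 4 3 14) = [0, 12, 1, 14, 3, 4, 6, 8, 13, 5, 10, 11, 2, 9, 7] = (1 12 2)(3 14 7 8 13 9 5 4)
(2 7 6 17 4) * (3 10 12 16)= (2 7 6 17 4)(3 10 12 16)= [0, 1, 7, 10, 2, 5, 17, 6, 8, 9, 12, 11, 16, 13, 14, 15, 3, 4]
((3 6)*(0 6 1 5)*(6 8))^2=((0 8 6 3 1 5))^2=(0 6 1)(3 5 8)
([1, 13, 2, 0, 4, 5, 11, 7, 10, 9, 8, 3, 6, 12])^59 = (0 12 3 13 11 1 6)(8 10)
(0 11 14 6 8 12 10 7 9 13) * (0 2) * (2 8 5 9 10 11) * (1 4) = (0 2)(1 4)(5 9 13 8 12 11 14 6)(7 10) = [2, 4, 0, 3, 1, 9, 5, 10, 12, 13, 7, 14, 11, 8, 6]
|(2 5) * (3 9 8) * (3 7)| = |(2 5)(3 9 8 7)| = 4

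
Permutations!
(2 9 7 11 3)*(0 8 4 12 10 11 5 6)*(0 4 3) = (0 8 3 2 9 7 5 6 4 12 10 11) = [8, 1, 9, 2, 12, 6, 4, 5, 3, 7, 11, 0, 10]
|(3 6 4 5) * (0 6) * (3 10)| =|(0 6 4 5 10 3)| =6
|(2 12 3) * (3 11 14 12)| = |(2 3)(11 14 12)| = 6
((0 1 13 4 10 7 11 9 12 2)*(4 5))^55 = (13)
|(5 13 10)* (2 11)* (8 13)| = 4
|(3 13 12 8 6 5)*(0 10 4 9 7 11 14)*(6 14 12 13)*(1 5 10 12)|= |(0 12 8 14)(1 5 3 6 10 4 9 7 11)|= 36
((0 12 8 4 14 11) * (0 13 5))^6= (0 13 14 8)(4 12 5 11)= ((0 12 8 4 14 11 13 5))^6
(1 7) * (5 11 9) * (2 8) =(1 7)(2 8)(5 11 9) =[0, 7, 8, 3, 4, 11, 6, 1, 2, 5, 10, 9]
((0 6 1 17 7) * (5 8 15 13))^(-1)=((0 6 1 17 7)(5 8 15 13))^(-1)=(0 7 17 1 6)(5 13 15 8)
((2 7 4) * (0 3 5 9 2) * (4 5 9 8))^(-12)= (0 7)(2 4)(3 5)(8 9)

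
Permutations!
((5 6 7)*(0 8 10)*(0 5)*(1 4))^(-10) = (0 10 6)(5 7 8)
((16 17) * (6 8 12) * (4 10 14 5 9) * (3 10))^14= ((3 10 14 5 9 4)(6 8 12)(16 17))^14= (17)(3 14 9)(4 10 5)(6 12 8)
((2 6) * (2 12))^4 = ((2 6 12))^4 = (2 6 12)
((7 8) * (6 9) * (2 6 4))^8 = ((2 6 9 4)(7 8))^8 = (9)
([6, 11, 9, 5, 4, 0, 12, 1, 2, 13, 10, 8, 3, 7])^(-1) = [5, 7, 8, 12, 4, 3, 0, 13, 11, 2, 10, 1, 6, 9]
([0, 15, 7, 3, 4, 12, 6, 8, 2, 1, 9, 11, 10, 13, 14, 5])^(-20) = [0, 10, 7, 3, 4, 1, 6, 8, 2, 12, 5, 11, 15, 13, 14, 9]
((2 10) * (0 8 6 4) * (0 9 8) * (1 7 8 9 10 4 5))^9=((1 7 8 6 5)(2 4 10))^9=(10)(1 5 6 8 7)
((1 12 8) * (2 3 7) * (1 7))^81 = (1 7)(2 12)(3 8)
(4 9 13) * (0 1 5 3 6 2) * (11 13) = (0 1 5 3 6 2)(4 9 11 13) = [1, 5, 0, 6, 9, 3, 2, 7, 8, 11, 10, 13, 12, 4]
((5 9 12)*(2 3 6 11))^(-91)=(2 3 6 11)(5 12 9)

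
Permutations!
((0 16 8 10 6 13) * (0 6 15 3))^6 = (16)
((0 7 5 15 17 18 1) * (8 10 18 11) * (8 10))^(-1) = (0 1 18 10 11 17 15 5 7)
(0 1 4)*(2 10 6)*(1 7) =[7, 4, 10, 3, 0, 5, 2, 1, 8, 9, 6] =(0 7 1 4)(2 10 6)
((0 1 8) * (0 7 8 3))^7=((0 1 3)(7 8))^7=(0 1 3)(7 8)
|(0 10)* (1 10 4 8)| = 5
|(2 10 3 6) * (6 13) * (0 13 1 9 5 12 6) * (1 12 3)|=8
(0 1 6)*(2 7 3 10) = (0 1 6)(2 7 3 10) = [1, 6, 7, 10, 4, 5, 0, 3, 8, 9, 2]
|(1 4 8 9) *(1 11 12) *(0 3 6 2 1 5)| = 11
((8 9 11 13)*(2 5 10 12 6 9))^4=((2 5 10 12 6 9 11 13 8))^4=(2 6 8 12 13 10 11 5 9)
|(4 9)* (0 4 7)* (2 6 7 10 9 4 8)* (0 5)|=|(0 8 2 6 7 5)(9 10)|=6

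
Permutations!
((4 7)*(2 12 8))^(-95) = (2 12 8)(4 7)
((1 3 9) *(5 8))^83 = ((1 3 9)(5 8))^83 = (1 9 3)(5 8)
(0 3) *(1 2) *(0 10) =(0 3 10)(1 2) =[3, 2, 1, 10, 4, 5, 6, 7, 8, 9, 0]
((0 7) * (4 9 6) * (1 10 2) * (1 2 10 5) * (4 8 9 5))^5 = ((10)(0 7)(1 4 5)(6 8 9))^5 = (10)(0 7)(1 5 4)(6 9 8)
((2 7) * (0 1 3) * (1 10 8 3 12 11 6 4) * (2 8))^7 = ((0 10 2 7 8 3)(1 12 11 6 4))^7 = (0 10 2 7 8 3)(1 11 4 12 6)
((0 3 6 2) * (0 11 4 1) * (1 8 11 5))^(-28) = ((0 3 6 2 5 1)(4 8 11))^(-28) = (0 6 5)(1 3 2)(4 11 8)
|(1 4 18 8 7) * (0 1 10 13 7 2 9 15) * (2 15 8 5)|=|(0 1 4 18 5 2 9 8 15)(7 10 13)|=9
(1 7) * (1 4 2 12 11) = (1 7 4 2 12 11) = [0, 7, 12, 3, 2, 5, 6, 4, 8, 9, 10, 1, 11]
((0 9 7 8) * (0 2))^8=((0 9 7 8 2))^8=(0 8 9 2 7)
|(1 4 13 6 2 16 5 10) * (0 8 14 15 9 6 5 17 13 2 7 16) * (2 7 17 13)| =|(0 8 14 15 9 6 17 2)(1 4 7 16 13 5 10)| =56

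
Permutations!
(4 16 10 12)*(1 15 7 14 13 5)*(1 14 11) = (1 15 7 11)(4 16 10 12)(5 14 13) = [0, 15, 2, 3, 16, 14, 6, 11, 8, 9, 12, 1, 4, 5, 13, 7, 10]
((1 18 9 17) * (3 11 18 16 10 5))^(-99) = ((1 16 10 5 3 11 18 9 17))^(-99) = (18)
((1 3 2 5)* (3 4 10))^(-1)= (1 5 2 3 10 4)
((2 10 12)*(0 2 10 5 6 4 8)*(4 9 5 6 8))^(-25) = ((0 2 6 9 5 8)(10 12))^(-25) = (0 8 5 9 6 2)(10 12)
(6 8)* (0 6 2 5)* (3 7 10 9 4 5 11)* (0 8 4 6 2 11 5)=(0 2 5 8 11 3 7 10 9 6 4)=[2, 1, 5, 7, 0, 8, 4, 10, 11, 6, 9, 3]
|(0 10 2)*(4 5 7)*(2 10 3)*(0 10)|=|(0 3 2 10)(4 5 7)|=12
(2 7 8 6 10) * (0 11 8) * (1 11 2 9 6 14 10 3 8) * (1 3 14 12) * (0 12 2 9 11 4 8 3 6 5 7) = (0 9 5 7 12 1 4 8 2)(6 14 10 11) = [9, 4, 0, 3, 8, 7, 14, 12, 2, 5, 11, 6, 1, 13, 10]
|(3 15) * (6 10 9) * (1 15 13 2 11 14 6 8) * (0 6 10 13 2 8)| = |(0 6 13 8 1 15 3 2 11 14 10 9)| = 12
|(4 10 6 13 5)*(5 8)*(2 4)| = |(2 4 10 6 13 8 5)| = 7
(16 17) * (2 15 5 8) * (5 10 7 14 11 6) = (2 15 10 7 14 11 6 5 8)(16 17) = [0, 1, 15, 3, 4, 8, 5, 14, 2, 9, 7, 6, 12, 13, 11, 10, 17, 16]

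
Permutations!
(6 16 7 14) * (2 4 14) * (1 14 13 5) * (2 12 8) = (1 14 6 16 7 12 8 2 4 13 5) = [0, 14, 4, 3, 13, 1, 16, 12, 2, 9, 10, 11, 8, 5, 6, 15, 7]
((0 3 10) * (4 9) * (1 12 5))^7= ((0 3 10)(1 12 5)(4 9))^7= (0 3 10)(1 12 5)(4 9)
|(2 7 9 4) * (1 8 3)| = |(1 8 3)(2 7 9 4)| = 12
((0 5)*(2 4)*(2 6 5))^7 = (0 4 5 2 6)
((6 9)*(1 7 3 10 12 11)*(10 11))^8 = (12)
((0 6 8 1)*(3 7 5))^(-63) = (0 6 8 1)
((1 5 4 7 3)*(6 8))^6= (8)(1 5 4 7 3)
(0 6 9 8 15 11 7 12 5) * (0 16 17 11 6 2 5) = (0 2 5 16 17 11 7 12)(6 9 8 15) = [2, 1, 5, 3, 4, 16, 9, 12, 15, 8, 10, 7, 0, 13, 14, 6, 17, 11]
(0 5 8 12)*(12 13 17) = (0 5 8 13 17 12) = [5, 1, 2, 3, 4, 8, 6, 7, 13, 9, 10, 11, 0, 17, 14, 15, 16, 12]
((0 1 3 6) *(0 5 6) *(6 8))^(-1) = ((0 1 3)(5 8 6))^(-1) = (0 3 1)(5 6 8)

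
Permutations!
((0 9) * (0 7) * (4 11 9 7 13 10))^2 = (4 9 10 11 13)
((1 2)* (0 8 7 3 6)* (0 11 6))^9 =(0 8 7 3)(1 2)(6 11)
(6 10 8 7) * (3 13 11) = (3 13 11)(6 10 8 7) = [0, 1, 2, 13, 4, 5, 10, 6, 7, 9, 8, 3, 12, 11]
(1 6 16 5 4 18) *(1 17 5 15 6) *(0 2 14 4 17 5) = (0 2 14 4 18 5 17)(6 16 15) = [2, 1, 14, 3, 18, 17, 16, 7, 8, 9, 10, 11, 12, 13, 4, 6, 15, 0, 5]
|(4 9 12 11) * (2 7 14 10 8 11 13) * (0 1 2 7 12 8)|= 8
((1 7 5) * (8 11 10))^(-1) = (1 5 7)(8 10 11)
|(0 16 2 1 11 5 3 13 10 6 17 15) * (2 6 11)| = |(0 16 6 17 15)(1 2)(3 13 10 11 5)| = 10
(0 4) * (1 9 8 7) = (0 4)(1 9 8 7) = [4, 9, 2, 3, 0, 5, 6, 1, 7, 8]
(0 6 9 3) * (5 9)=(0 6 5 9 3)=[6, 1, 2, 0, 4, 9, 5, 7, 8, 3]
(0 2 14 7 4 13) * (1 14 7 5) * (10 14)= (0 2 7 4 13)(1 10 14 5)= [2, 10, 7, 3, 13, 1, 6, 4, 8, 9, 14, 11, 12, 0, 5]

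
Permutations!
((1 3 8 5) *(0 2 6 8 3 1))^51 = (0 2 6 8 5)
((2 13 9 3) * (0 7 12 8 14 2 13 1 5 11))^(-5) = ((0 7 12 8 14 2 1 5 11)(3 13 9))^(-5) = (0 14 11 8 5 12 1 7 2)(3 13 9)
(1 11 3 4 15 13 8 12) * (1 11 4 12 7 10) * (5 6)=(1 4 15 13 8 7 10)(3 12 11)(5 6)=[0, 4, 2, 12, 15, 6, 5, 10, 7, 9, 1, 3, 11, 8, 14, 13]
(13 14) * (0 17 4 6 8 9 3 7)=(0 17 4 6 8 9 3 7)(13 14)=[17, 1, 2, 7, 6, 5, 8, 0, 9, 3, 10, 11, 12, 14, 13, 15, 16, 4]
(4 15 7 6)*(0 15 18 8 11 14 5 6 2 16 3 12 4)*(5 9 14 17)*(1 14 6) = (0 15 7 2 16 3 12 4 18 8 11 17 5 1 14 9 6) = [15, 14, 16, 12, 18, 1, 0, 2, 11, 6, 10, 17, 4, 13, 9, 7, 3, 5, 8]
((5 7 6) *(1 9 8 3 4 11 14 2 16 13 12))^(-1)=((1 9 8 3 4 11 14 2 16 13 12)(5 7 6))^(-1)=(1 12 13 16 2 14 11 4 3 8 9)(5 6 7)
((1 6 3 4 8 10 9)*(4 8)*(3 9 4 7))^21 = (3 8 10 4 7)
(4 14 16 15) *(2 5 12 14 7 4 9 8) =(2 5 12 14 16 15 9 8)(4 7) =[0, 1, 5, 3, 7, 12, 6, 4, 2, 8, 10, 11, 14, 13, 16, 9, 15]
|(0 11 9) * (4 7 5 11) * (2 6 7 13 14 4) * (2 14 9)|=|(0 14 4 13 9)(2 6 7 5 11)|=5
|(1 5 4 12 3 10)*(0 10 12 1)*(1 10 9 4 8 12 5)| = 4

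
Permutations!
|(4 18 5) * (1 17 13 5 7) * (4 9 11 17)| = |(1 4 18 7)(5 9 11 17 13)| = 20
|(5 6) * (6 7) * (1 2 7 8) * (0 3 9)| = 6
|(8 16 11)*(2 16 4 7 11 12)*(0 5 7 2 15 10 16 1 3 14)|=20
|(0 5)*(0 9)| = |(0 5 9)| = 3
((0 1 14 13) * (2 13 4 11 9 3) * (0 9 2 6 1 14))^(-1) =(0 1 6 3 9 13 2 11 4 14)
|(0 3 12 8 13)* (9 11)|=|(0 3 12 8 13)(9 11)|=10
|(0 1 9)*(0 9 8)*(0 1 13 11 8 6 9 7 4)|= 9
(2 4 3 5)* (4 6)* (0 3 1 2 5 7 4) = (0 3 7 4 1 2 6) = [3, 2, 6, 7, 1, 5, 0, 4]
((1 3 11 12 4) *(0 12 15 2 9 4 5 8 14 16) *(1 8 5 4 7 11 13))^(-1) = ((0 12 4 8 14 16)(1 3 13)(2 9 7 11 15))^(-1) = (0 16 14 8 4 12)(1 13 3)(2 15 11 7 9)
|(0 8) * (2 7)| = |(0 8)(2 7)| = 2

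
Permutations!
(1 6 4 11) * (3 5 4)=(1 6 3 5 4 11)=[0, 6, 2, 5, 11, 4, 3, 7, 8, 9, 10, 1]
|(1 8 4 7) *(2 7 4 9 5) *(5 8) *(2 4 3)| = 6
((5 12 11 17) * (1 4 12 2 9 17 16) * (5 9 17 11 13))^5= (1 2)(4 17)(5 16)(9 12)(11 13)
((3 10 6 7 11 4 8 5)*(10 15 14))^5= (3 7)(4 14)(5 6)(8 10)(11 15)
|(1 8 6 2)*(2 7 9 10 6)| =|(1 8 2)(6 7 9 10)| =12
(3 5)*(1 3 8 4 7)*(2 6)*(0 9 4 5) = [9, 3, 6, 0, 7, 8, 2, 1, 5, 4] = (0 9 4 7 1 3)(2 6)(5 8)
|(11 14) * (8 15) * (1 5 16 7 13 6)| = 6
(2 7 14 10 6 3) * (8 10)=[0, 1, 7, 2, 4, 5, 3, 14, 10, 9, 6, 11, 12, 13, 8]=(2 7 14 8 10 6 3)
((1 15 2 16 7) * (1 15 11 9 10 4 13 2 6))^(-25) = (1 7 13 9 6 16 4 11 15 2 10)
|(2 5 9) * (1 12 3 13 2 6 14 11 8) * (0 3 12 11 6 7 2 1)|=12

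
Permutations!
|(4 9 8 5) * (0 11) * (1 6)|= 4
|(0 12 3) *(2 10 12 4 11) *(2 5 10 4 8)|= 9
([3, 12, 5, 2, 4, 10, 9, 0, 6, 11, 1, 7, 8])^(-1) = (0 7 11 9 6 8 12 1 10 5 2 3)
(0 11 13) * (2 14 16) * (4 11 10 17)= [10, 1, 14, 3, 11, 5, 6, 7, 8, 9, 17, 13, 12, 0, 16, 15, 2, 4]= (0 10 17 4 11 13)(2 14 16)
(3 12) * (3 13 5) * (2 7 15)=(2 7 15)(3 12 13 5)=[0, 1, 7, 12, 4, 3, 6, 15, 8, 9, 10, 11, 13, 5, 14, 2]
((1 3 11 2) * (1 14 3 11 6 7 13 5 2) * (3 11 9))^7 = (1 2 7 9 14 13 3 11 5 6)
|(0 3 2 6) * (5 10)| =4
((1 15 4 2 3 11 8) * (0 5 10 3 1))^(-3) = (0 3)(1 15 4 2)(5 11)(8 10) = ((0 5 10 3 11 8)(1 15 4 2))^(-3)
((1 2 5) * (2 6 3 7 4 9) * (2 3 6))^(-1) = ((1 2 5)(3 7 4 9))^(-1) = (1 5 2)(3 9 4 7)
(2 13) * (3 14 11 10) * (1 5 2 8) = (1 5 2 13 8)(3 14 11 10) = [0, 5, 13, 14, 4, 2, 6, 7, 1, 9, 3, 10, 12, 8, 11]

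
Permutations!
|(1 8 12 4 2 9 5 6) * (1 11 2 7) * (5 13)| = |(1 8 12 4 7)(2 9 13 5 6 11)| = 30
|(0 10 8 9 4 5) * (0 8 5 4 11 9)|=4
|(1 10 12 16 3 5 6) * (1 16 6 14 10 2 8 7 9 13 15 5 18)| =15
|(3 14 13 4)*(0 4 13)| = 4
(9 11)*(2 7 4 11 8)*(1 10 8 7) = (1 10 8 2)(4 11 9 7) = [0, 10, 1, 3, 11, 5, 6, 4, 2, 7, 8, 9]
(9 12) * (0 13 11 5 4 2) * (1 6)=(0 13 11 5 4 2)(1 6)(9 12)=[13, 6, 0, 3, 2, 4, 1, 7, 8, 12, 10, 5, 9, 11]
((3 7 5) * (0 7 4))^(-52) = (0 3 7 4 5)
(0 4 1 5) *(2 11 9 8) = (0 4 1 5)(2 11 9 8) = [4, 5, 11, 3, 1, 0, 6, 7, 2, 8, 10, 9]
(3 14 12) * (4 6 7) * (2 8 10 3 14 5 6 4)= (2 8 10 3 5 6 7)(12 14)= [0, 1, 8, 5, 4, 6, 7, 2, 10, 9, 3, 11, 14, 13, 12]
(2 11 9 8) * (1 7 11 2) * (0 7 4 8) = (0 7 11 9)(1 4 8) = [7, 4, 2, 3, 8, 5, 6, 11, 1, 0, 10, 9]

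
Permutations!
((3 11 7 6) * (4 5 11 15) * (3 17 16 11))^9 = (3 15 4 5)(6 7 11 16 17)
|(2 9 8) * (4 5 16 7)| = |(2 9 8)(4 5 16 7)| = 12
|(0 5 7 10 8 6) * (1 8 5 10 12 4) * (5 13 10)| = |(0 5 7 12 4 1 8 6)(10 13)| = 8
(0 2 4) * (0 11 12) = [2, 1, 4, 3, 11, 5, 6, 7, 8, 9, 10, 12, 0] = (0 2 4 11 12)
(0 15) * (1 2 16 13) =(0 15)(1 2 16 13) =[15, 2, 16, 3, 4, 5, 6, 7, 8, 9, 10, 11, 12, 1, 14, 0, 13]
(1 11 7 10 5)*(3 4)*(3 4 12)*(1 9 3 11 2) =[0, 2, 1, 12, 4, 9, 6, 10, 8, 3, 5, 7, 11] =(1 2)(3 12 11 7 10 5 9)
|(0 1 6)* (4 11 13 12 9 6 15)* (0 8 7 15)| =|(0 1)(4 11 13 12 9 6 8 7 15)| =18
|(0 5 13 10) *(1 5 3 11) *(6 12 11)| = 9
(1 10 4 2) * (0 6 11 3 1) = (0 6 11 3 1 10 4 2) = [6, 10, 0, 1, 2, 5, 11, 7, 8, 9, 4, 3]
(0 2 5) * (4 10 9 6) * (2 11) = (0 11 2 5)(4 10 9 6) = [11, 1, 5, 3, 10, 0, 4, 7, 8, 6, 9, 2]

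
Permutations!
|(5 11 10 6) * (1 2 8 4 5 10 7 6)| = |(1 2 8 4 5 11 7 6 10)| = 9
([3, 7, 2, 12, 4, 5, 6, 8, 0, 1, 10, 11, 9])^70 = (12)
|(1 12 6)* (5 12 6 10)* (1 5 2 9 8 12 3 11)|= 5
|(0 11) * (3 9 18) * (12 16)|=6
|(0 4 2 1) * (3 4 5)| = 6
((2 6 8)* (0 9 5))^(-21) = (9)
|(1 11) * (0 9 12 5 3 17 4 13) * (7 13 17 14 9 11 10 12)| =22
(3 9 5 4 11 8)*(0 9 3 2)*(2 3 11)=(0 9 5 4 2)(3 11 8)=[9, 1, 0, 11, 2, 4, 6, 7, 3, 5, 10, 8]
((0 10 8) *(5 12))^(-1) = ((0 10 8)(5 12))^(-1) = (0 8 10)(5 12)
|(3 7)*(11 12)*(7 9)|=|(3 9 7)(11 12)|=6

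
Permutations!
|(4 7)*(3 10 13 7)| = 5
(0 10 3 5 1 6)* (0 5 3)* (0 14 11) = (0 10 14 11)(1 6 5) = [10, 6, 2, 3, 4, 1, 5, 7, 8, 9, 14, 0, 12, 13, 11]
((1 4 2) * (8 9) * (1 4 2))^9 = (8 9)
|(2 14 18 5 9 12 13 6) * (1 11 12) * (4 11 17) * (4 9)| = |(1 17 9)(2 14 18 5 4 11 12 13 6)| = 9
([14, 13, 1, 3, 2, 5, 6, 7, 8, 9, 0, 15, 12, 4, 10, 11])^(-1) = (0 10 14)(1 2 4 13)(11 15)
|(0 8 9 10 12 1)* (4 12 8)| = 12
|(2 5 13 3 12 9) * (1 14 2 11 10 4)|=11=|(1 14 2 5 13 3 12 9 11 10 4)|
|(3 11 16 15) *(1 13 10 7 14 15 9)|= |(1 13 10 7 14 15 3 11 16 9)|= 10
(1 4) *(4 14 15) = (1 14 15 4) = [0, 14, 2, 3, 1, 5, 6, 7, 8, 9, 10, 11, 12, 13, 15, 4]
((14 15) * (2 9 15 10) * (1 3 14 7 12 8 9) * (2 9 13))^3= ((1 3 14 10 9 15 7 12 8 13 2))^3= (1 10 7 13 3 9 12 2 14 15 8)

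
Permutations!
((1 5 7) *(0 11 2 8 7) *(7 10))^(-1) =((0 11 2 8 10 7 1 5))^(-1) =(0 5 1 7 10 8 2 11)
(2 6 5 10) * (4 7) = (2 6 5 10)(4 7) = [0, 1, 6, 3, 7, 10, 5, 4, 8, 9, 2]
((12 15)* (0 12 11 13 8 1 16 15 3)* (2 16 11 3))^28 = ((0 12 2 16 15 3)(1 11 13 8))^28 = (0 15 2)(3 16 12)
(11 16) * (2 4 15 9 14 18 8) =(2 4 15 9 14 18 8)(11 16) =[0, 1, 4, 3, 15, 5, 6, 7, 2, 14, 10, 16, 12, 13, 18, 9, 11, 17, 8]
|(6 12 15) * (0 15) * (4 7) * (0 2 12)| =6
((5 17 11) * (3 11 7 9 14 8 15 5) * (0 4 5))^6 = (0 14 17)(4 8 7)(5 15 9)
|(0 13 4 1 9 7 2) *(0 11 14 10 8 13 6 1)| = |(0 6 1 9 7 2 11 14 10 8 13 4)| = 12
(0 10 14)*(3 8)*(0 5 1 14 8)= (0 10 8 3)(1 14 5)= [10, 14, 2, 0, 4, 1, 6, 7, 3, 9, 8, 11, 12, 13, 5]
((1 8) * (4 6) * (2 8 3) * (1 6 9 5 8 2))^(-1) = (1 3)(4 6 8 5 9)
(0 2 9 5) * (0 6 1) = (0 2 9 5 6 1) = [2, 0, 9, 3, 4, 6, 1, 7, 8, 5]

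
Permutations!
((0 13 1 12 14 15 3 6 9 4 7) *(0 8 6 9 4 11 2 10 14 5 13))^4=(2 3 10 9 14 11 15)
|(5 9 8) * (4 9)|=|(4 9 8 5)|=4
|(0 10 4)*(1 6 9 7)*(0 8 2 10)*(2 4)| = |(1 6 9 7)(2 10)(4 8)| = 4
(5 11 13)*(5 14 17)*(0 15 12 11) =(0 15 12 11 13 14 17 5) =[15, 1, 2, 3, 4, 0, 6, 7, 8, 9, 10, 13, 11, 14, 17, 12, 16, 5]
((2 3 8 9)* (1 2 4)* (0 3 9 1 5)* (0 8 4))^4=(0 8)(1 3)(2 4)(5 9)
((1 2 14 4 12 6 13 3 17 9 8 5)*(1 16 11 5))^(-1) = ((1 2 14 4 12 6 13 3 17 9 8)(5 16 11))^(-1) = (1 8 9 17 3 13 6 12 4 14 2)(5 11 16)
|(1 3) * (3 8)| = 3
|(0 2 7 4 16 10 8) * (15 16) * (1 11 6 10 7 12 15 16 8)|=|(0 2 12 15 8)(1 11 6 10)(4 16 7)|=60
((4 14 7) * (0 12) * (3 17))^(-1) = (0 12)(3 17)(4 7 14)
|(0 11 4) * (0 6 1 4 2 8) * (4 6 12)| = 4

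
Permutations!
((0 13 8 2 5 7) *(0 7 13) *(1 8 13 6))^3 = (13)(1 5 8 6 2)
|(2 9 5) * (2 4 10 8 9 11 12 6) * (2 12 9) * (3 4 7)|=|(2 11 9 5 7 3 4 10 8)(6 12)|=18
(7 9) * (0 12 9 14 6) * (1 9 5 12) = (0 1 9 7 14 6)(5 12) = [1, 9, 2, 3, 4, 12, 0, 14, 8, 7, 10, 11, 5, 13, 6]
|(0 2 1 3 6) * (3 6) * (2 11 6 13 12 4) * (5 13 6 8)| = |(0 11 8 5 13 12 4 2 1 6)| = 10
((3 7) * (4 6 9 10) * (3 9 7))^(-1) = (4 10 9 7 6)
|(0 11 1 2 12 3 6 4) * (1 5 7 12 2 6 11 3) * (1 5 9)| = |(0 3 11 9 1 6 4)(5 7 12)| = 21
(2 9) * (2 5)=(2 9 5)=[0, 1, 9, 3, 4, 2, 6, 7, 8, 5]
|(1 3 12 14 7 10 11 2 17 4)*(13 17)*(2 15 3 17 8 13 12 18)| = 18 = |(1 17 4)(2 12 14 7 10 11 15 3 18)(8 13)|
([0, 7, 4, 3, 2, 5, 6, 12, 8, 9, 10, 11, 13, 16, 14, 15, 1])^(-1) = [0, 16, 4, 3, 2, 5, 6, 1, 8, 9, 10, 11, 7, 12, 14, 15, 13]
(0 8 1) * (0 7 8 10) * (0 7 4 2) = (0 10 7 8 1 4 2) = [10, 4, 0, 3, 2, 5, 6, 8, 1, 9, 7]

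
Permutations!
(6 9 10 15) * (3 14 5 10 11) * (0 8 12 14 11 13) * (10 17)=(0 8 12 14 5 17 10 15 6 9 13)(3 11)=[8, 1, 2, 11, 4, 17, 9, 7, 12, 13, 15, 3, 14, 0, 5, 6, 16, 10]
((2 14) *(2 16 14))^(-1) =((14 16))^(-1) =(14 16)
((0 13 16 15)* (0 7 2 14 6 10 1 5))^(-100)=((0 13 16 15 7 2 14 6 10 1 5))^(-100)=(0 5 1 10 6 14 2 7 15 16 13)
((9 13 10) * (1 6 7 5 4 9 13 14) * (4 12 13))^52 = ((1 6 7 5 12 13 10 4 9 14))^52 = (1 7 12 10 9)(4 14 6 5 13)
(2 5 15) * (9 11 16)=(2 5 15)(9 11 16)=[0, 1, 5, 3, 4, 15, 6, 7, 8, 11, 10, 16, 12, 13, 14, 2, 9]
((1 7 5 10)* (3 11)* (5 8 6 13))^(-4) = ((1 7 8 6 13 5 10)(3 11))^(-4) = (1 6 10 8 5 7 13)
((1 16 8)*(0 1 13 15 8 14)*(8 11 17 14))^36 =((0 1 16 8 13 15 11 17 14))^36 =(17)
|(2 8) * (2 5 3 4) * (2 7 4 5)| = 2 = |(2 8)(3 5)(4 7)|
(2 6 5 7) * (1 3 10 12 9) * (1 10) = (1 3)(2 6 5 7)(9 10 12) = [0, 3, 6, 1, 4, 7, 5, 2, 8, 10, 12, 11, 9]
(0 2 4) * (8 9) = (0 2 4)(8 9) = [2, 1, 4, 3, 0, 5, 6, 7, 9, 8]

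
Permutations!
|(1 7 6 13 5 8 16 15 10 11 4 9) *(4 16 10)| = 12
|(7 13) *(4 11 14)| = |(4 11 14)(7 13)| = 6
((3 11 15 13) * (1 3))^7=((1 3 11 15 13))^7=(1 11 13 3 15)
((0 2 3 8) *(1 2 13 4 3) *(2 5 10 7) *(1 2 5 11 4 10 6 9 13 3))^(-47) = (0 3 8)(1 11 4)(5 6 9 13 10 7)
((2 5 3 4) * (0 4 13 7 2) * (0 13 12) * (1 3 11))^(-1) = ((0 4 13 7 2 5 11 1 3 12))^(-1) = (0 12 3 1 11 5 2 7 13 4)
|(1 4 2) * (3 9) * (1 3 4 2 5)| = |(1 2 3 9 4 5)| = 6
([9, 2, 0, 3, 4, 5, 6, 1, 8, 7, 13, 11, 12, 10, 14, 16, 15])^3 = [1, 9, 7, 3, 4, 5, 6, 0, 8, 2, 13, 11, 12, 10, 14, 16, 15]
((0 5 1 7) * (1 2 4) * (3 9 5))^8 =(9)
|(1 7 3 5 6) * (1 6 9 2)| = 6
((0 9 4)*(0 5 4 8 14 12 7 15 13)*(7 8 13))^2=((0 9 13)(4 5)(7 15)(8 14 12))^2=(15)(0 13 9)(8 12 14)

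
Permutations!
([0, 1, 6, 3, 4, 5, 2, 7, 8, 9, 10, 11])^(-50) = [0, 1, 2, 3, 4, 5, 6, 7, 8, 9, 10, 11]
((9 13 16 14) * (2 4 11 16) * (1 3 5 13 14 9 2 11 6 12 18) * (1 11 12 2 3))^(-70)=(2 6 4)(3 13 18 16 14 5 12 11 9)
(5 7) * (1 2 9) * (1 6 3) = [0, 2, 9, 1, 4, 7, 3, 5, 8, 6] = (1 2 9 6 3)(5 7)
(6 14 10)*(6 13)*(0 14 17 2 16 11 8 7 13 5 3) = (0 14 10 5 3)(2 16 11 8 7 13 6 17) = [14, 1, 16, 0, 4, 3, 17, 13, 7, 9, 5, 8, 12, 6, 10, 15, 11, 2]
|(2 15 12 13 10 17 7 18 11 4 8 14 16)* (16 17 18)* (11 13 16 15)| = 30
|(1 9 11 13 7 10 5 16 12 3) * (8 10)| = 11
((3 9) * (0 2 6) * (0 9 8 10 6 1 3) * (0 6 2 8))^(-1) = (0 3 1 2 10 8)(6 9)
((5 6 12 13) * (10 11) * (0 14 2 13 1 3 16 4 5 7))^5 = ((0 14 2 13 7)(1 3 16 4 5 6 12)(10 11))^5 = (1 6 4 3 12 5 16)(10 11)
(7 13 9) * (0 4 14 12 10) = (0 4 14 12 10)(7 13 9) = [4, 1, 2, 3, 14, 5, 6, 13, 8, 7, 0, 11, 10, 9, 12]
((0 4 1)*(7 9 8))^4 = (0 4 1)(7 9 8)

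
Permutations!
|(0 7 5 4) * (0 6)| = 5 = |(0 7 5 4 6)|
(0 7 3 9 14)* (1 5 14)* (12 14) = (0 7 3 9 1 5 12 14) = [7, 5, 2, 9, 4, 12, 6, 3, 8, 1, 10, 11, 14, 13, 0]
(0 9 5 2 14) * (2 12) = [9, 1, 14, 3, 4, 12, 6, 7, 8, 5, 10, 11, 2, 13, 0] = (0 9 5 12 2 14)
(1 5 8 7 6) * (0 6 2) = (0 6 1 5 8 7 2) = [6, 5, 0, 3, 4, 8, 1, 2, 7]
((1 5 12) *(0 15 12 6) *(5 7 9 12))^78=(0 5)(1 9)(6 15)(7 12)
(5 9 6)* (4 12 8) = [0, 1, 2, 3, 12, 9, 5, 7, 4, 6, 10, 11, 8] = (4 12 8)(5 9 6)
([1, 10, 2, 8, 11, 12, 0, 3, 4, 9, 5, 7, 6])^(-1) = [6, 0, 2, 7, 8, 10, 12, 11, 3, 9, 1, 4, 5]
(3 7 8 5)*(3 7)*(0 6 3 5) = (0 6 3 5 7 8) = [6, 1, 2, 5, 4, 7, 3, 8, 0]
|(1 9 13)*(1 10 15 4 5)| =7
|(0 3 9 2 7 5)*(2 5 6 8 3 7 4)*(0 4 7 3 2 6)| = 9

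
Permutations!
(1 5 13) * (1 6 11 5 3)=(1 3)(5 13 6 11)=[0, 3, 2, 1, 4, 13, 11, 7, 8, 9, 10, 5, 12, 6]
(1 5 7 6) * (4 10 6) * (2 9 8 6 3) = (1 5 7 4 10 3 2 9 8 6) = [0, 5, 9, 2, 10, 7, 1, 4, 6, 8, 3]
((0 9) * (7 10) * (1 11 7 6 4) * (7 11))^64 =(11)(1 4 6 10 7)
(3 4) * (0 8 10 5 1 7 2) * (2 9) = (0 8 10 5 1 7 9 2)(3 4) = [8, 7, 0, 4, 3, 1, 6, 9, 10, 2, 5]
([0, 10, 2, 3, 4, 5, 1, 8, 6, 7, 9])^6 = (10)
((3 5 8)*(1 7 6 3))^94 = (1 5 6)(3 7 8)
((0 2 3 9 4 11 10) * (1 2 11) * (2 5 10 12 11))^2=(12)(0 3 4 5)(1 10 2 9)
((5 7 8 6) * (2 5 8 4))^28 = ((2 5 7 4)(6 8))^28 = (8)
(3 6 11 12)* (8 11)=(3 6 8 11 12)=[0, 1, 2, 6, 4, 5, 8, 7, 11, 9, 10, 12, 3]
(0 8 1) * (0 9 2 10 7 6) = [8, 9, 10, 3, 4, 5, 0, 6, 1, 2, 7] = (0 8 1 9 2 10 7 6)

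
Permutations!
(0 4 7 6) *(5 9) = (0 4 7 6)(5 9) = [4, 1, 2, 3, 7, 9, 0, 6, 8, 5]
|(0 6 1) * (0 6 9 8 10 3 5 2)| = |(0 9 8 10 3 5 2)(1 6)| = 14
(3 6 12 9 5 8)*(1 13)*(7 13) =(1 7 13)(3 6 12 9 5 8) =[0, 7, 2, 6, 4, 8, 12, 13, 3, 5, 10, 11, 9, 1]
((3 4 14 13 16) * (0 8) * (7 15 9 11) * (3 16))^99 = (16)(0 8)(3 13 14 4)(7 11 9 15)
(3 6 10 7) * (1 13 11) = (1 13 11)(3 6 10 7) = [0, 13, 2, 6, 4, 5, 10, 3, 8, 9, 7, 1, 12, 11]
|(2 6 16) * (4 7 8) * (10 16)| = 12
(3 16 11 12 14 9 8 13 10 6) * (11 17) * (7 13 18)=(3 16 17 11 12 14 9 8 18 7 13 10 6)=[0, 1, 2, 16, 4, 5, 3, 13, 18, 8, 6, 12, 14, 10, 9, 15, 17, 11, 7]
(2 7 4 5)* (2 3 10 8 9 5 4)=(2 7)(3 10 8 9 5)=[0, 1, 7, 10, 4, 3, 6, 2, 9, 5, 8]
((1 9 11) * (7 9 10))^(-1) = (1 11 9 7 10)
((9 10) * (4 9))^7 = ((4 9 10))^7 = (4 9 10)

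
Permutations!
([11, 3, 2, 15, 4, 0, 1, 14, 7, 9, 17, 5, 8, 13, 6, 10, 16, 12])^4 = [11, 17, 2, 12, 4, 0, 10, 3, 1, 9, 7, 5, 6, 13, 15, 8, 16, 14]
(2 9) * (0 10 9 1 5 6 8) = [10, 5, 1, 3, 4, 6, 8, 7, 0, 2, 9] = (0 10 9 2 1 5 6 8)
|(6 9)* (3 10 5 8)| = |(3 10 5 8)(6 9)| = 4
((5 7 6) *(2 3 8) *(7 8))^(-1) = (2 8 5 6 7 3)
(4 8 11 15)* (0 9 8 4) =(0 9 8 11 15) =[9, 1, 2, 3, 4, 5, 6, 7, 11, 8, 10, 15, 12, 13, 14, 0]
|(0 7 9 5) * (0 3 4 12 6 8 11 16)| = 11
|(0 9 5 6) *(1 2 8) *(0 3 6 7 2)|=14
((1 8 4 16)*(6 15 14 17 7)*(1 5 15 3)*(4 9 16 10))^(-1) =(1 3 6 7 17 14 15 5 16 9 8)(4 10)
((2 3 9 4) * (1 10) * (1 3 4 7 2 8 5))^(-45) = (10)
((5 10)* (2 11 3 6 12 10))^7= ((2 11 3 6 12 10 5))^7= (12)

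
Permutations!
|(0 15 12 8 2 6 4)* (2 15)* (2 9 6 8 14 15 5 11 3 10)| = 12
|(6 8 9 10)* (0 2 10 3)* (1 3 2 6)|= 8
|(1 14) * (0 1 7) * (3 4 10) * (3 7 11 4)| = 7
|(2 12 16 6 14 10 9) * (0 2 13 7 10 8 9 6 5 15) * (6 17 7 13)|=12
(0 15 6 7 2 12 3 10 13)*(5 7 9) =(0 15 6 9 5 7 2 12 3 10 13) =[15, 1, 12, 10, 4, 7, 9, 2, 8, 5, 13, 11, 3, 0, 14, 6]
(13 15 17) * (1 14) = (1 14)(13 15 17) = [0, 14, 2, 3, 4, 5, 6, 7, 8, 9, 10, 11, 12, 15, 1, 17, 16, 13]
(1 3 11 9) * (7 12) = (1 3 11 9)(7 12) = [0, 3, 2, 11, 4, 5, 6, 12, 8, 1, 10, 9, 7]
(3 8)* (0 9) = [9, 1, 2, 8, 4, 5, 6, 7, 3, 0] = (0 9)(3 8)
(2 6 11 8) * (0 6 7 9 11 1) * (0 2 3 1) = (0 6)(1 2 7 9 11 8 3) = [6, 2, 7, 1, 4, 5, 0, 9, 3, 11, 10, 8]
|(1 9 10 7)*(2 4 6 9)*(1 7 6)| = 3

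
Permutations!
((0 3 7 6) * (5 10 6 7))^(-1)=(0 6 10 5 3)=((0 3 5 10 6))^(-1)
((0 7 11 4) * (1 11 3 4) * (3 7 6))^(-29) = (0 4 3 6)(1 11)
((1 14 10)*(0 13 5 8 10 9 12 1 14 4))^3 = (0 8 9 4 5 14 1 13 10 12)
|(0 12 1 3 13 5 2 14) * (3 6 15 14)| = 12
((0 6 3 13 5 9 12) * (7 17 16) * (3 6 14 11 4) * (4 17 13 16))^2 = (0 11 4 16 13 9)(3 7 5 12 14 17)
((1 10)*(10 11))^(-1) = (1 10 11)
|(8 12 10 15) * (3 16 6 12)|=|(3 16 6 12 10 15 8)|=7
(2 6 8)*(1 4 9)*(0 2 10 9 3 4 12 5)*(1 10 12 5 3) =(0 2 6 8 12 3 4 1 5)(9 10) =[2, 5, 6, 4, 1, 0, 8, 7, 12, 10, 9, 11, 3]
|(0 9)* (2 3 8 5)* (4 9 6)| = |(0 6 4 9)(2 3 8 5)| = 4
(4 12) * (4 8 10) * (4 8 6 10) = [0, 1, 2, 3, 12, 5, 10, 7, 4, 9, 8, 11, 6] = (4 12 6 10 8)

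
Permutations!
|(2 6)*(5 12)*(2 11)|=|(2 6 11)(5 12)|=6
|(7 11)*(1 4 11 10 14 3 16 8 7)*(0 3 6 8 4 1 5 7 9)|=12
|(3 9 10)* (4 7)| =|(3 9 10)(4 7)| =6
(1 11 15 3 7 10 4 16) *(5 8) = [0, 11, 2, 7, 16, 8, 6, 10, 5, 9, 4, 15, 12, 13, 14, 3, 1] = (1 11 15 3 7 10 4 16)(5 8)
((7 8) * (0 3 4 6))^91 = (0 6 4 3)(7 8)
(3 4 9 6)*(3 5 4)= (4 9 6 5)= [0, 1, 2, 3, 9, 4, 5, 7, 8, 6]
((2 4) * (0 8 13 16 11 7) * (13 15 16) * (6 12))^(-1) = (0 7 11 16 15 8)(2 4)(6 12)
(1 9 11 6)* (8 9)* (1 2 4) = (1 8 9 11 6 2 4) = [0, 8, 4, 3, 1, 5, 2, 7, 9, 11, 10, 6]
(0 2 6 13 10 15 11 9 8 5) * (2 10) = (0 10 15 11 9 8 5)(2 6 13) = [10, 1, 6, 3, 4, 0, 13, 7, 5, 8, 15, 9, 12, 2, 14, 11]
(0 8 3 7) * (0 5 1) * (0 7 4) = (0 8 3 4)(1 7 5) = [8, 7, 2, 4, 0, 1, 6, 5, 3]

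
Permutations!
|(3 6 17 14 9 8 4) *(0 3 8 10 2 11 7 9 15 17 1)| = |(0 3 6 1)(2 11 7 9 10)(4 8)(14 15 17)| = 60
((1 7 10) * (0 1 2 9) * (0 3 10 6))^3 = ((0 1 7 6)(2 9 3 10))^3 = (0 6 7 1)(2 10 3 9)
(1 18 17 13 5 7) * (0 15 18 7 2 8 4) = [15, 7, 8, 3, 0, 2, 6, 1, 4, 9, 10, 11, 12, 5, 14, 18, 16, 13, 17] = (0 15 18 17 13 5 2 8 4)(1 7)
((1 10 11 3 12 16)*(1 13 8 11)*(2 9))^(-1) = ((1 10)(2 9)(3 12 16 13 8 11))^(-1) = (1 10)(2 9)(3 11 8 13 16 12)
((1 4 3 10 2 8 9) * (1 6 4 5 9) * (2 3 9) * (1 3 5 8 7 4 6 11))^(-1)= (1 11 9 4 7 2 5 10 3 8)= ((1 8 3 10 5 2 7 4 9 11))^(-1)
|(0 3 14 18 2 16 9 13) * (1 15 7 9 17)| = 12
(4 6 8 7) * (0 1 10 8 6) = [1, 10, 2, 3, 0, 5, 6, 4, 7, 9, 8] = (0 1 10 8 7 4)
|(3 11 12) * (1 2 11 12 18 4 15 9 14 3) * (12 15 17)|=|(1 2 11 18 4 17 12)(3 15 9 14)|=28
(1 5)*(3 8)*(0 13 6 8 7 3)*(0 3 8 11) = [13, 5, 2, 7, 4, 1, 11, 8, 3, 9, 10, 0, 12, 6] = (0 13 6 11)(1 5)(3 7 8)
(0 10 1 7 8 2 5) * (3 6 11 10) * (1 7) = (0 3 6 11 10 7 8 2 5) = [3, 1, 5, 6, 4, 0, 11, 8, 2, 9, 7, 10]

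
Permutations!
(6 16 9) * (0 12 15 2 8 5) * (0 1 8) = (0 12 15 2)(1 8 5)(6 16 9) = [12, 8, 0, 3, 4, 1, 16, 7, 5, 6, 10, 11, 15, 13, 14, 2, 9]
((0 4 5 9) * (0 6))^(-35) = ((0 4 5 9 6))^(-35) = (9)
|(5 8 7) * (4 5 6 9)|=6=|(4 5 8 7 6 9)|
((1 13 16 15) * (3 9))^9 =(1 13 16 15)(3 9)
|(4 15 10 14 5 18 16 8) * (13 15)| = 9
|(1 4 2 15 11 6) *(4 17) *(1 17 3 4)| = 8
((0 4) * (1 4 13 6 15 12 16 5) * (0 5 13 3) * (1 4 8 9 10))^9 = (0 3)(1 8 9 10)(4 5)(6 13 16 12 15)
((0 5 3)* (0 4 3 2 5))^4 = ((2 5)(3 4))^4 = (5)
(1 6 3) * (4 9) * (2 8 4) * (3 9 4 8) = (1 6 9 2 3) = [0, 6, 3, 1, 4, 5, 9, 7, 8, 2]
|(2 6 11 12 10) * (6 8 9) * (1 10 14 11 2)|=12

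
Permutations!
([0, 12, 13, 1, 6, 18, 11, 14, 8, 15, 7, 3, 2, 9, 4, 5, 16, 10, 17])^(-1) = (1 3 11 6 4 14 7 10 17 18 5 15 9 13 2 12)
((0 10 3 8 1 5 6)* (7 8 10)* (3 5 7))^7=(0 10 6 3 5)(1 7 8)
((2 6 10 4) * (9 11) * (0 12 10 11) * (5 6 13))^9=(0 9 11 6 5 13 2 4 10 12)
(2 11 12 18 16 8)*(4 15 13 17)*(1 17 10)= (1 17 4 15 13 10)(2 11 12 18 16 8)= [0, 17, 11, 3, 15, 5, 6, 7, 2, 9, 1, 12, 18, 10, 14, 13, 8, 4, 16]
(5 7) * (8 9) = (5 7)(8 9) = [0, 1, 2, 3, 4, 7, 6, 5, 9, 8]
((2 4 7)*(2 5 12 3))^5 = (2 3 12 5 7 4)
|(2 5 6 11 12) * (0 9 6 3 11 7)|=20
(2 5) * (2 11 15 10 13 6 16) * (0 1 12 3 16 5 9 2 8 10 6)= (0 1 12 3 16 8 10 13)(2 9)(5 11 15 6)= [1, 12, 9, 16, 4, 11, 5, 7, 10, 2, 13, 15, 3, 0, 14, 6, 8]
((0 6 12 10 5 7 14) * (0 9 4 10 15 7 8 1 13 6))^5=(1 7 5 12 4 13 14 8 15 10 6 9)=((1 13 6 12 15 7 14 9 4 10 5 8))^5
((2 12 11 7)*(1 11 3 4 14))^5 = ((1 11 7 2 12 3 4 14))^5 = (1 3 7 14 12 11 4 2)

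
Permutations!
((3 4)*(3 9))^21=(9)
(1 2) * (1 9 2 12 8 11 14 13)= (1 12 8 11 14 13)(2 9)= [0, 12, 9, 3, 4, 5, 6, 7, 11, 2, 10, 14, 8, 1, 13]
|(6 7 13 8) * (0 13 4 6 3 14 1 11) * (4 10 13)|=|(0 4 6 7 10 13 8 3 14 1 11)|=11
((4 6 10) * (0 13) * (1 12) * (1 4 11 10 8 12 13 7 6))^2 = (0 6 12 1)(4 13 7 8)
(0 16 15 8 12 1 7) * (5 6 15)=(0 16 5 6 15 8 12 1 7)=[16, 7, 2, 3, 4, 6, 15, 0, 12, 9, 10, 11, 1, 13, 14, 8, 5]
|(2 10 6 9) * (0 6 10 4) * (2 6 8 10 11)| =|(0 8 10 11 2 4)(6 9)| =6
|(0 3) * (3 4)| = |(0 4 3)| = 3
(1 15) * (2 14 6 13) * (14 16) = (1 15)(2 16 14 6 13) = [0, 15, 16, 3, 4, 5, 13, 7, 8, 9, 10, 11, 12, 2, 6, 1, 14]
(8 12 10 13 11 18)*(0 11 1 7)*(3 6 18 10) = (0 11 10 13 1 7)(3 6 18 8 12) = [11, 7, 2, 6, 4, 5, 18, 0, 12, 9, 13, 10, 3, 1, 14, 15, 16, 17, 8]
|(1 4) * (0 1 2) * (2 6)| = 5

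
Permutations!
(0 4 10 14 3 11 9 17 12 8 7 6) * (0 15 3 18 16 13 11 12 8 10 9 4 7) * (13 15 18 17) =(0 7 6 18 16 15 3 12 10 14 17 8)(4 9 13 11) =[7, 1, 2, 12, 9, 5, 18, 6, 0, 13, 14, 4, 10, 11, 17, 3, 15, 8, 16]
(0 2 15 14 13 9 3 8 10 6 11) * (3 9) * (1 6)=[2, 6, 15, 8, 4, 5, 11, 7, 10, 9, 1, 0, 12, 3, 13, 14]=(0 2 15 14 13 3 8 10 1 6 11)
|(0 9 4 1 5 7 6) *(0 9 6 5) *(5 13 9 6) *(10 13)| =|(0 5 7 10 13 9 4 1)| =8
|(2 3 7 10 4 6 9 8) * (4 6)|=7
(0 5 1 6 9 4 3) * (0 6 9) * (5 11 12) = (0 11 12 5 1 9 4 3 6) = [11, 9, 2, 6, 3, 1, 0, 7, 8, 4, 10, 12, 5]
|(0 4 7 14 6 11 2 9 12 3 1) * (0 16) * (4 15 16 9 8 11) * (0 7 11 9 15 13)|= 26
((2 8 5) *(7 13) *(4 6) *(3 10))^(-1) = ((2 8 5)(3 10)(4 6)(7 13))^(-1) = (2 5 8)(3 10)(4 6)(7 13)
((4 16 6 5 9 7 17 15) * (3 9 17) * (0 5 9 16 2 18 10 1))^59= ((0 5 17 15 4 2 18 10 1)(3 16 6 9 7))^59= (0 2 5 18 17 10 15 1 4)(3 7 9 6 16)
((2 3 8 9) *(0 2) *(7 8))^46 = (0 8 3)(2 9 7)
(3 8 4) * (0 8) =[8, 1, 2, 0, 3, 5, 6, 7, 4] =(0 8 4 3)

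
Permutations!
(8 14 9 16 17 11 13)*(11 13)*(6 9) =(6 9 16 17 13 8 14) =[0, 1, 2, 3, 4, 5, 9, 7, 14, 16, 10, 11, 12, 8, 6, 15, 17, 13]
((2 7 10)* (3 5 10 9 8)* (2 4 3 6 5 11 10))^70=((2 7 9 8 6 5)(3 11 10 4))^70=(2 6 9)(3 10)(4 11)(5 8 7)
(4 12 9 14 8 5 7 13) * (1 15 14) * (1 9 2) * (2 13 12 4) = (1 15 14 8 5 7 12 13 2) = [0, 15, 1, 3, 4, 7, 6, 12, 5, 9, 10, 11, 13, 2, 8, 14]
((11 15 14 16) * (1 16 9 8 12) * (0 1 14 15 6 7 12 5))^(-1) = ((0 1 16 11 6 7 12 14 9 8 5))^(-1) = (0 5 8 9 14 12 7 6 11 16 1)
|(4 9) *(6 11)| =2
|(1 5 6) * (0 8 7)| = 3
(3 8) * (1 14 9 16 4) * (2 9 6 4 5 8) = [0, 14, 9, 2, 1, 8, 4, 7, 3, 16, 10, 11, 12, 13, 6, 15, 5] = (1 14 6 4)(2 9 16 5 8 3)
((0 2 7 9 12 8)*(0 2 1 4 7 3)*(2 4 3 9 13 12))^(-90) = ((0 1 3)(2 9)(4 7 13 12 8))^(-90) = (13)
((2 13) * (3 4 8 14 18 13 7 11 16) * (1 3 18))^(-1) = (1 14 8 4 3)(2 13 18 16 11 7)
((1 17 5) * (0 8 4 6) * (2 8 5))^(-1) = ((0 5 1 17 2 8 4 6))^(-1) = (0 6 4 8 2 17 1 5)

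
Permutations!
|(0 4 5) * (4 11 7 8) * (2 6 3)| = 6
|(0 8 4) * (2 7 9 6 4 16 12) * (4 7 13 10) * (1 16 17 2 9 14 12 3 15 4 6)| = 16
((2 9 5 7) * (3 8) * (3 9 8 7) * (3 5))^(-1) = ((2 8 9 3 7))^(-1) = (2 7 3 9 8)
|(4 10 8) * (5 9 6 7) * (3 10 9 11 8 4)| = 9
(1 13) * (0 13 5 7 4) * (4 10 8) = (0 13 1 5 7 10 8 4) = [13, 5, 2, 3, 0, 7, 6, 10, 4, 9, 8, 11, 12, 1]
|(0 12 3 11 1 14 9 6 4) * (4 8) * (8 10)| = 11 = |(0 12 3 11 1 14 9 6 10 8 4)|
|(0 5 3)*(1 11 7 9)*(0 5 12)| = 4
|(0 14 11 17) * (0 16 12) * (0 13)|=|(0 14 11 17 16 12 13)|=7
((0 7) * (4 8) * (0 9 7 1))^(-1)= (0 1)(4 8)(7 9)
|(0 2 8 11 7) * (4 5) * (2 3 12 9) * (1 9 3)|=|(0 1 9 2 8 11 7)(3 12)(4 5)|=14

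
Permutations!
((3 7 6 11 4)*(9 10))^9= (3 4 11 6 7)(9 10)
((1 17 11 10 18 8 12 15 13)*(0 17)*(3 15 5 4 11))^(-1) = (0 1 13 15 3 17)(4 5 12 8 18 10 11) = ((0 17 3 15 13 1)(4 11 10 18 8 12 5))^(-1)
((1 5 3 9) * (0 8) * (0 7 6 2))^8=(9)(0 6 8 2 7)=((0 8 7 6 2)(1 5 3 9))^8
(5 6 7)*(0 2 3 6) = (0 2 3 6 7 5) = [2, 1, 3, 6, 4, 0, 7, 5]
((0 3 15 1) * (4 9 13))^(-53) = (0 1 15 3)(4 9 13)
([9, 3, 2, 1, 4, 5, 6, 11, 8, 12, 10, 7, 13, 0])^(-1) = (0 13 12 9)(1 3)(7 11)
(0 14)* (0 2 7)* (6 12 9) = (0 14 2 7)(6 12 9) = [14, 1, 7, 3, 4, 5, 12, 0, 8, 6, 10, 11, 9, 13, 2]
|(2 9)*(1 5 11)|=|(1 5 11)(2 9)|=6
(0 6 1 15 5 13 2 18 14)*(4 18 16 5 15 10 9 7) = (0 6 1 10 9 7 4 18 14)(2 16 5 13) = [6, 10, 16, 3, 18, 13, 1, 4, 8, 7, 9, 11, 12, 2, 0, 15, 5, 17, 14]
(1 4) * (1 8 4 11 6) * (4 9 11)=(1 4 8 9 11 6)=[0, 4, 2, 3, 8, 5, 1, 7, 9, 11, 10, 6]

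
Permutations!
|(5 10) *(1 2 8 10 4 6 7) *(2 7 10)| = 4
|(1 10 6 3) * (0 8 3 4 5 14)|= |(0 8 3 1 10 6 4 5 14)|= 9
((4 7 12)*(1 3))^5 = ((1 3)(4 7 12))^5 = (1 3)(4 12 7)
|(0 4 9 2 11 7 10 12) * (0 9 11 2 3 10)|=|(0 4 11 7)(3 10 12 9)|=4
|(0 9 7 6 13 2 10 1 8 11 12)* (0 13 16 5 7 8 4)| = 20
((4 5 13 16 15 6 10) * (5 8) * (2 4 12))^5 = (2 16)(4 15)(5 10)(6 8)(12 13)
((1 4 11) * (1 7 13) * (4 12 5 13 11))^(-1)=((1 12 5 13)(7 11))^(-1)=(1 13 5 12)(7 11)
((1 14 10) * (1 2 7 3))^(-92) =((1 14 10 2 7 3))^(-92) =(1 7 10)(2 14 3)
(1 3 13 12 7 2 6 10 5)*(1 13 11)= [0, 3, 6, 11, 4, 13, 10, 2, 8, 9, 5, 1, 7, 12]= (1 3 11)(2 6 10 5 13 12 7)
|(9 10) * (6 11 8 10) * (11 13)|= |(6 13 11 8 10 9)|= 6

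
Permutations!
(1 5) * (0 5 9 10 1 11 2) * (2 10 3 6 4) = (0 5 11 10 1 9 3 6 4 2) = [5, 9, 0, 6, 2, 11, 4, 7, 8, 3, 1, 10]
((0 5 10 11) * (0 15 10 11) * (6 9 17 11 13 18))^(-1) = (0 10 15 11 17 9 6 18 13 5) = ((0 5 13 18 6 9 17 11 15 10))^(-1)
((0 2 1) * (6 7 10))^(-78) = ((0 2 1)(6 7 10))^(-78) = (10)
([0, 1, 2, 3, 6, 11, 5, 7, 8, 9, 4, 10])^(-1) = [0, 1, 2, 3, 10, 6, 4, 7, 8, 9, 11, 5]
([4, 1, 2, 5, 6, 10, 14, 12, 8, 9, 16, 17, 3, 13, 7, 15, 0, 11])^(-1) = [16, 1, 2, 12, 0, 3, 4, 14, 8, 9, 5, 17, 7, 13, 6, 15, 10, 11]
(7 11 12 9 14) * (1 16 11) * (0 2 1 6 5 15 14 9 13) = (0 2 1 16 11 12 13)(5 15 14 7 6) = [2, 16, 1, 3, 4, 15, 5, 6, 8, 9, 10, 12, 13, 0, 7, 14, 11]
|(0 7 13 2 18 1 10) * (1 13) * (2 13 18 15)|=|(18)(0 7 1 10)(2 15)|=4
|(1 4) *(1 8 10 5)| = 5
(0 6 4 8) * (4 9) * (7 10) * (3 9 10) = (0 6 10 7 3 9 4 8) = [6, 1, 2, 9, 8, 5, 10, 3, 0, 4, 7]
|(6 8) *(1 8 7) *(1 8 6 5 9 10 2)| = |(1 6 7 8 5 9 10 2)| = 8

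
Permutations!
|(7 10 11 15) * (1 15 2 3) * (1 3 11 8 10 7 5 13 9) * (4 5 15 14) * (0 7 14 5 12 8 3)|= 8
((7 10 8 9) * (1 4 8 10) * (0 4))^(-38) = (10)(0 7 8)(1 9 4)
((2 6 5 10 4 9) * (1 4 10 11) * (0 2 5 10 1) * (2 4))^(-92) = ((0 4 9 5 11)(1 2 6 10))^(-92) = (0 5 4 11 9)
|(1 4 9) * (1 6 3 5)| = 6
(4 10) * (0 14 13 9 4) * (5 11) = (0 14 13 9 4 10)(5 11) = [14, 1, 2, 3, 10, 11, 6, 7, 8, 4, 0, 5, 12, 9, 13]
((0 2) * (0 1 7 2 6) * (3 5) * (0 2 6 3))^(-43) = (0 5 3)(1 7 6 2)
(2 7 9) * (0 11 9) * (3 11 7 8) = (0 7)(2 8 3 11 9) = [7, 1, 8, 11, 4, 5, 6, 0, 3, 2, 10, 9]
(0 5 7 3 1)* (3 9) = (0 5 7 9 3 1) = [5, 0, 2, 1, 4, 7, 6, 9, 8, 3]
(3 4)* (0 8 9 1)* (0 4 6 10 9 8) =(1 4 3 6 10 9) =[0, 4, 2, 6, 3, 5, 10, 7, 8, 1, 9]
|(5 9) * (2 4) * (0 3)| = 2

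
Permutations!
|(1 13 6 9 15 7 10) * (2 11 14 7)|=10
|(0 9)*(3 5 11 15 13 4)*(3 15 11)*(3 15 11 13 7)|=12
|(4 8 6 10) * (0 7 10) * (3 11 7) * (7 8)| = 15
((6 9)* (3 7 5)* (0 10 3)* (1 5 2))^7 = ((0 10 3 7 2 1 5)(6 9))^7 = (10)(6 9)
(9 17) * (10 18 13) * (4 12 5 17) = (4 12 5 17 9)(10 18 13) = [0, 1, 2, 3, 12, 17, 6, 7, 8, 4, 18, 11, 5, 10, 14, 15, 16, 9, 13]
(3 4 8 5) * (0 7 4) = [7, 1, 2, 0, 8, 3, 6, 4, 5] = (0 7 4 8 5 3)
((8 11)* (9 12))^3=((8 11)(9 12))^3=(8 11)(9 12)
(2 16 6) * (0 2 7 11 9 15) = (0 2 16 6 7 11 9 15) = [2, 1, 16, 3, 4, 5, 7, 11, 8, 15, 10, 9, 12, 13, 14, 0, 6]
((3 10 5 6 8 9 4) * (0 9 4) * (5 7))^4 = ((0 9)(3 10 7 5 6 8 4))^4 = (3 6 10 8 7 4 5)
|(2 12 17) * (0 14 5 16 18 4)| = 6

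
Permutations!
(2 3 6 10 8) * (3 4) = (2 4 3 6 10 8) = [0, 1, 4, 6, 3, 5, 10, 7, 2, 9, 8]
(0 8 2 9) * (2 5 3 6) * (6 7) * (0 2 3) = (0 8 5)(2 9)(3 7 6) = [8, 1, 9, 7, 4, 0, 3, 6, 5, 2]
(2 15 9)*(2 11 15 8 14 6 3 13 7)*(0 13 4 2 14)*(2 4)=[13, 1, 8, 2, 4, 5, 3, 14, 0, 11, 10, 15, 12, 7, 6, 9]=(0 13 7 14 6 3 2 8)(9 11 15)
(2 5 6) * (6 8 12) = (2 5 8 12 6) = [0, 1, 5, 3, 4, 8, 2, 7, 12, 9, 10, 11, 6]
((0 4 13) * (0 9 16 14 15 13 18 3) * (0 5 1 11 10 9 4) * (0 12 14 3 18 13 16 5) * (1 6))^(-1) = (18)(0 3 16 15 14 12)(1 6 5 9 10 11)(4 13)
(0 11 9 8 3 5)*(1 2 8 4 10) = (0 11 9 4 10 1 2 8 3 5) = [11, 2, 8, 5, 10, 0, 6, 7, 3, 4, 1, 9]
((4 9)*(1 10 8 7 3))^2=((1 10 8 7 3)(4 9))^2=(1 8 3 10 7)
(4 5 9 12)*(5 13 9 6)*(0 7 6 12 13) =[7, 1, 2, 3, 0, 12, 5, 6, 8, 13, 10, 11, 4, 9] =(0 7 6 5 12 4)(9 13)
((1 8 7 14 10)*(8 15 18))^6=((1 15 18 8 7 14 10))^6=(1 10 14 7 8 18 15)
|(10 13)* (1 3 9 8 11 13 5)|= 8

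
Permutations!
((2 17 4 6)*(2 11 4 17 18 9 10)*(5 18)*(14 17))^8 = (2 9 5 10 18)(4 11 6)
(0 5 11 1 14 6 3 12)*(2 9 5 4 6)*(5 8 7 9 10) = [4, 14, 10, 12, 6, 11, 3, 9, 7, 8, 5, 1, 0, 13, 2] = (0 4 6 3 12)(1 14 2 10 5 11)(7 9 8)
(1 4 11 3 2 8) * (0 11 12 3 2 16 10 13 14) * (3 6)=[11, 4, 8, 16, 12, 5, 3, 7, 1, 9, 13, 2, 6, 14, 0, 15, 10]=(0 11 2 8 1 4 12 6 3 16 10 13 14)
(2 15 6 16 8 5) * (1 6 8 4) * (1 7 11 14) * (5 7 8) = [0, 6, 15, 3, 8, 2, 16, 11, 7, 9, 10, 14, 12, 13, 1, 5, 4] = (1 6 16 4 8 7 11 14)(2 15 5)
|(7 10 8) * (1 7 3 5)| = 6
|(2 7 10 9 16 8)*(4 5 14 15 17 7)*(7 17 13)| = |(17)(2 4 5 14 15 13 7 10 9 16 8)| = 11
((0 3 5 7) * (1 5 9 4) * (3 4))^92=(9)(0 1 7 4 5)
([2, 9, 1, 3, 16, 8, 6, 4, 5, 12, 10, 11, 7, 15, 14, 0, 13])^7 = [16, 15, 13, 3, 9, 8, 6, 1, 5, 0, 10, 11, 2, 7, 14, 4, 12]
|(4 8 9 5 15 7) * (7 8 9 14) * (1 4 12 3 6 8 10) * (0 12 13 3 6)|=|(0 12 6 8 14 7 13 3)(1 4 9 5 15 10)|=24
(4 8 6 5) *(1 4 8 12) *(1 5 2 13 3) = (1 4 12 5 8 6 2 13 3) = [0, 4, 13, 1, 12, 8, 2, 7, 6, 9, 10, 11, 5, 3]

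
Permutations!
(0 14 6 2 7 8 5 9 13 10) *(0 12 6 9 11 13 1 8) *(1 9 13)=(0 14 13 10 12 6 2 7)(1 8 5 11)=[14, 8, 7, 3, 4, 11, 2, 0, 5, 9, 12, 1, 6, 10, 13]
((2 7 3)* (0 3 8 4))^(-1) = (0 4 8 7 2 3)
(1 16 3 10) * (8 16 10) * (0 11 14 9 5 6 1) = (0 11 14 9 5 6 1 10)(3 8 16) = [11, 10, 2, 8, 4, 6, 1, 7, 16, 5, 0, 14, 12, 13, 9, 15, 3]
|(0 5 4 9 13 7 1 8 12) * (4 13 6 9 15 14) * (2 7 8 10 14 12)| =12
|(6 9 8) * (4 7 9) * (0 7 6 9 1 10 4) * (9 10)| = 8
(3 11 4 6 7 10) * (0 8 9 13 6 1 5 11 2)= (0 8 9 13 6 7 10 3 2)(1 5 11 4)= [8, 5, 0, 2, 1, 11, 7, 10, 9, 13, 3, 4, 12, 6]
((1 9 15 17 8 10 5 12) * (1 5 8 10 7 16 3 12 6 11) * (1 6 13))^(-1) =(1 13 5 12 3 16 7 8 10 17 15 9)(6 11)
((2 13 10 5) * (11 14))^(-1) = ((2 13 10 5)(11 14))^(-1) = (2 5 10 13)(11 14)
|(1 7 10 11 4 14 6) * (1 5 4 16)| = |(1 7 10 11 16)(4 14 6 5)| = 20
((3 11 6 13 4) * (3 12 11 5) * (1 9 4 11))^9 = ((1 9 4 12)(3 5)(6 13 11))^9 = (13)(1 9 4 12)(3 5)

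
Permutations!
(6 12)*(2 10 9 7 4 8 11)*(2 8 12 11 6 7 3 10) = (3 10 9)(4 12 7)(6 11 8) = [0, 1, 2, 10, 12, 5, 11, 4, 6, 3, 9, 8, 7]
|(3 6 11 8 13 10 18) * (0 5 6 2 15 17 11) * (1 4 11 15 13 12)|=30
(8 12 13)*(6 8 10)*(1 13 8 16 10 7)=(1 13 7)(6 16 10)(8 12)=[0, 13, 2, 3, 4, 5, 16, 1, 12, 9, 6, 11, 8, 7, 14, 15, 10]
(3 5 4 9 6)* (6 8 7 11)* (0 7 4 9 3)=(0 7 11 6)(3 5 9 8 4)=[7, 1, 2, 5, 3, 9, 0, 11, 4, 8, 10, 6]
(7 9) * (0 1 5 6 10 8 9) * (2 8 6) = (0 1 5 2 8 9 7)(6 10) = [1, 5, 8, 3, 4, 2, 10, 0, 9, 7, 6]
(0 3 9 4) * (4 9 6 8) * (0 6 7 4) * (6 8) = (9)(0 3 7 4 8) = [3, 1, 2, 7, 8, 5, 6, 4, 0, 9]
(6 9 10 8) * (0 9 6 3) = (0 9 10 8 3) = [9, 1, 2, 0, 4, 5, 6, 7, 3, 10, 8]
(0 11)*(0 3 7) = (0 11 3 7) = [11, 1, 2, 7, 4, 5, 6, 0, 8, 9, 10, 3]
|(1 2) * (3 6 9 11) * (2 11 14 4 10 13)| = 10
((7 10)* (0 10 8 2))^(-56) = ((0 10 7 8 2))^(-56) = (0 2 8 7 10)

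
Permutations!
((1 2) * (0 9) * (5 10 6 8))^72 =(10)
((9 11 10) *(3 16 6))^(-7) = ((3 16 6)(9 11 10))^(-7) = (3 6 16)(9 10 11)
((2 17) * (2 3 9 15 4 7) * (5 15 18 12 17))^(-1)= ((2 5 15 4 7)(3 9 18 12 17))^(-1)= (2 7 4 15 5)(3 17 12 18 9)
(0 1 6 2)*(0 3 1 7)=[7, 6, 3, 1, 4, 5, 2, 0]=(0 7)(1 6 2 3)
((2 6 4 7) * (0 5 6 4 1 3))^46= (0 5 6 1 3)(2 4 7)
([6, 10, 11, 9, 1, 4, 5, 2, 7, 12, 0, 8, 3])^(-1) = [10, 4, 7, 12, 5, 6, 0, 8, 11, 3, 1, 2, 9]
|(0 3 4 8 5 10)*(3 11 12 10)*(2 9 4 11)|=|(0 2 9 4 8 5 3 11 12 10)|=10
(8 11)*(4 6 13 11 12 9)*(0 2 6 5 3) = (0 2 6 13 11 8 12 9 4 5 3) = [2, 1, 6, 0, 5, 3, 13, 7, 12, 4, 10, 8, 9, 11]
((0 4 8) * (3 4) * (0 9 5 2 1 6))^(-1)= (0 6 1 2 5 9 8 4 3)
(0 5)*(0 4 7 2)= (0 5 4 7 2)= [5, 1, 0, 3, 7, 4, 6, 2]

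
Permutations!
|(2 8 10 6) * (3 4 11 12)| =4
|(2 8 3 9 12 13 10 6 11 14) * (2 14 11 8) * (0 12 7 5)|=10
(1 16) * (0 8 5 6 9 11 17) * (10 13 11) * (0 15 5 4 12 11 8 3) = (0 3)(1 16)(4 12 11 17 15 5 6 9 10 13 8) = [3, 16, 2, 0, 12, 6, 9, 7, 4, 10, 13, 17, 11, 8, 14, 5, 1, 15]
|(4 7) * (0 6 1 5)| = 4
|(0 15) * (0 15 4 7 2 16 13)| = 6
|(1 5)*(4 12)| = |(1 5)(4 12)| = 2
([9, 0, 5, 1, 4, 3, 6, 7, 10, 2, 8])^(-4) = [2, 9, 3, 0, 4, 1, 6, 7, 8, 5, 10]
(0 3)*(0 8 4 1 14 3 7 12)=[7, 14, 2, 8, 1, 5, 6, 12, 4, 9, 10, 11, 0, 13, 3]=(0 7 12)(1 14 3 8 4)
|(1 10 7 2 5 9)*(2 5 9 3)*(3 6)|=|(1 10 7 5 6 3 2 9)|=8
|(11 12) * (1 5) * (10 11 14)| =4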